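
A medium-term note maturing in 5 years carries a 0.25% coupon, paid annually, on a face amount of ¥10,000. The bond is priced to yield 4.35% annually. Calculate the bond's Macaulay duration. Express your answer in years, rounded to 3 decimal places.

Periodic yield y = 0.0435. Discount each cash flow and weight by its year:
  t   CF        PV=CF/(1+0.0435)^t    t·PV
  1        25.00        23.9578        23.9578
  2        25.00        22.9591        45.9182
  3        25.00        22.0020        66.0061
  4        25.00        21.0848        84.3393
  5    10,025.00     8,102.5574    40,512.7868
  Σ                  8,192.5612    40,733.0083
Price P = Σ PV = 8,192.5612.
Macaulay duration = Σ(t·PV) / P = 40,733.0083 / 8,192.5612 = 4.97195 years.

4.972 years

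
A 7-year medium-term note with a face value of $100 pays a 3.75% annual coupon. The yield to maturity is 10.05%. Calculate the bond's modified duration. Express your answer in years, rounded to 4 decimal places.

Periodic yield y = 0.1005. First find Macaulay duration:
  t   CF        PV=CF/(1+0.1005)^t    t·PV
  1         3.75         3.4075         3.4075
  2         3.75         3.0964         6.1927
  3         3.75         2.8136         8.4408
  4         3.75         2.5566        10.2266
  5         3.75         2.3232        11.6159
  6         3.75         2.1110        12.6661
  7       103.75        53.0711       371.4974
  Σ                     69.3794       424.0470
P = 69.3794; Macaulay duration = 424.0470 / 69.3794 = 6.11200 years.
Modified duration = D_Mac / (1 + y) = 6.11200 / 1.1005 = 5.55384 years.

5.5538 years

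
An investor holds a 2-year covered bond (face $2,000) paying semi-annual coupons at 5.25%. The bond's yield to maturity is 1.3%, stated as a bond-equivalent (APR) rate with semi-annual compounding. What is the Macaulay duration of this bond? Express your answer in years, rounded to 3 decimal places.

Periodic yield y = 0.0065. Discount each cash flow and weight by its period:
  t   CF        PV=CF/(1+0.0065)^t    t·PV
  1        52.50        52.1610        52.1610
  2        52.50        51.8241       103.6482
  3        52.50        51.4894       154.4682
  4     2,052.50     1,999.9910     7,999.9641
  Σ                  2,155.4655     8,310.2415
Price P = Σ PV = 2,155.4655.
Macaulay duration = Σ(t·PV) / P = 8,310.2415 / 2,155.4655 = 3.85543 half-year periods.
In years: 3.85543 / 2 = 1.92771 years.

1.928 years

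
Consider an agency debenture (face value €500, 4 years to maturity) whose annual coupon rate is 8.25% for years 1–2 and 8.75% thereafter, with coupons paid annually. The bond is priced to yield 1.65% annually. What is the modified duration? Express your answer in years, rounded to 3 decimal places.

Periodic yield y = 0.0165. First find Macaulay duration:
  t   CF        PV=CF/(1+0.0165)^t    t·PV
  1        41.25        40.5804        40.5804
  2        41.25        39.9217        79.8434
  3        43.75        41.6539       124.9618
  4       543.75       509.2954     2,037.1815
  Σ                    631.4514     2,282.5671
P = 631.4514; Macaulay duration = 2,282.5671 / 631.4514 = 3.61479 years.
Modified duration = D_Mac / (1 + y) = 3.61479 / 1.0165 = 3.55612 years.

3.556 years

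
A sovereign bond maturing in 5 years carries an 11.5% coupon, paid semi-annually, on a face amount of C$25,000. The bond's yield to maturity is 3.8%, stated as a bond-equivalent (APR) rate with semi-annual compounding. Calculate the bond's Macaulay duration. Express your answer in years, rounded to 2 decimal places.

4.10 years

Periodic yield y = 0.019. Discount each cash flow and weight by its period:
  t   CF        PV=CF/(1+0.019)^t    t·PV
  1     1,437.50     1,410.6968     1,410.6968
  2     1,437.50     1,384.3933     2,768.7866
  3     1,437.50     1,358.5803     4,075.7408
  4     1,437.50     1,333.2485     5,332.9942
  5     1,437.50     1,308.3891     6,541.9457
  6     1,437.50     1,283.9933     7,703.9597
  7     1,437.50     1,260.0523     8,820.3660
  8     1,437.50     1,236.5577     9,892.4615
  9     1,437.50     1,213.5012    10,921.5105
  10   26,437.50    21,901.7362   219,017.3625
  Σ                 33,691.1487   276,485.8241
Price P = Σ PV = 33,691.1487.
Macaulay duration = Σ(t·PV) / P = 276,485.8241 / 33,691.1487 = 8.20648 half-year periods.
In years: 8.20648 / 2 = 4.10324 years.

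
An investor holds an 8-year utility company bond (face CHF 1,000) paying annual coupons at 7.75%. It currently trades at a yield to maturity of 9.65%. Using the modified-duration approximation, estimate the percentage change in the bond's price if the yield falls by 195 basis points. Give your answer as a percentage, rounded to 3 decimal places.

Periodic yield y = 0.0965. Modified duration first:
  t   CF        PV=CF/(1+0.0965)^t    t·PV
  1        77.50        70.6794        70.6794
  2        77.50        64.4591       128.9183
  3        77.50        58.7863       176.3588
  4        77.50        53.6126       214.4505
  5        77.50        48.8943       244.4717
  6        77.50        44.5913       267.5476
  7        77.50        40.6669       284.6684
  8     1,077.50       515.6419     4,125.1351
  Σ                    897.3319     5,512.2298
P = 897.3319; D_Mac = 6.14291 yrs; D_mod = 6.14291/(1+0.0965) = 5.60229 yrs.
ΔP/P ≈ -D_mod · Δy = -5.60229 × (-0.0195) = +0.109245 = +10.9245%.

+10.924%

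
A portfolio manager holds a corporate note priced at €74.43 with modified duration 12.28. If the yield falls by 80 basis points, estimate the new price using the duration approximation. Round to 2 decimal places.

Duration approximation: ΔP/P ≈ -D_mod · Δy = -12.28 × (-0.008) = +0.098240.
New price ≈ 74.43 × (1 + 0.098240) = 81.7420032.

€81.74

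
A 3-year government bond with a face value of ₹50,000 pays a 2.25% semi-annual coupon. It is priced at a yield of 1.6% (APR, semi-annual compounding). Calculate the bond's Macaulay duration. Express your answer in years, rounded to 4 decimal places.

Periodic yield y = 0.008. Discount each cash flow and weight by its period:
  t   CF        PV=CF/(1+0.008)^t    t·PV
  1       562.50       558.0357       558.0357
  2       562.50       553.6069     1,107.2137
  3       562.50       549.2132     1,647.6395
  4       562.50       544.8543     2,179.4173
  5       562.50       540.5301     2,702.6504
  6    50,562.50    48,202.0320   289,212.1917
  Σ                 50,948.2721   297,407.1483
Price P = Σ PV = 50,948.2721.
Macaulay duration = Σ(t·PV) / P = 297,407.1483 / 50,948.2721 = 5.83743 half-year periods.
In years: 5.83743 / 2 = 2.91872 years.

2.9187 years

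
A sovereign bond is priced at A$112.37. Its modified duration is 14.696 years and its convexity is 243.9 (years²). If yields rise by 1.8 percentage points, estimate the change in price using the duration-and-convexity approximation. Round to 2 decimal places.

-A$25.29

Duration effect: -D_mod·Δy = -14.696 × (+0.018) = -0.264528
Convexity effect: ½·C·(Δy)² = 0.5 × 243.9 × (0.018)² = +0.0395118
ΔP/P ≈ -0.264528 + 0.0395118 = -0.2250162
ΔP ≈ 112.37 × (-0.2250162) = -25.285070394.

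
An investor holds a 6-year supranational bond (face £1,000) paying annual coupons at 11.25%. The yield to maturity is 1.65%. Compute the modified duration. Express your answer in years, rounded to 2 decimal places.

Periodic yield y = 0.0165. First find Macaulay duration:
  t   CF        PV=CF/(1+0.0165)^t    t·PV
  1       112.50       110.6739       110.6739
  2       112.50       108.8774       217.7548
  3       112.50       107.1101       321.3303
  4       112.50       105.3715       421.4858
  5       112.50       103.6611       518.3053
  6     1,112.50     1,008.4531     6,050.7188
  Σ                  1,544.1470     7,640.2689
P = 1,544.1470; Macaulay duration = 7,640.2689 / 1,544.1470 = 4.94789 years.
Modified duration = D_Mac / (1 + y) = 4.94789 / 1.0165 = 4.86757 years.

4.87 years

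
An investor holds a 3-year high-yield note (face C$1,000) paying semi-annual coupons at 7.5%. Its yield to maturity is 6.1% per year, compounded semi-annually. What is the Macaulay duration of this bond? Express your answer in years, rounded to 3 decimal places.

Periodic yield y = 0.0305. Discount each cash flow and weight by its period:
  t   CF        PV=CF/(1+0.0305)^t    t·PV
  1        37.50        36.3901        36.3901
  2        37.50        35.3131        70.6261
  3        37.50        34.2679       102.8036
  4        37.50        33.2536       133.0146
  5        37.50        32.2694       161.3471
  6     1,037.50       866.3635     5,198.1808
  Σ                  1,037.8576     5,702.3624
Price P = Σ PV = 1,037.8576.
Macaulay duration = Σ(t·PV) / P = 5,702.3624 / 1,037.8576 = 5.49436 half-year periods.
In years: 5.49436 / 2 = 2.74718 years.

2.747 years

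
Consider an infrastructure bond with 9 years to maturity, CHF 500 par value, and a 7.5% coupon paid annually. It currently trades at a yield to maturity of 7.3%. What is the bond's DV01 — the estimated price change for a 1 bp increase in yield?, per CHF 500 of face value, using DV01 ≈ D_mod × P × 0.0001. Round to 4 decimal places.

CHF 0.3244

Periodic yield y = 0.073.
  t   CF        PV=CF/(1+0.073)^t    t·PV
  1        37.50        34.9487        34.9487
  2        37.50        32.5711        65.1421
  3        37.50        30.3551        91.0654
  4        37.50        28.2900       113.1599
  5        37.50        26.3653       131.8265
  6        37.50        24.5716       147.4294
  7        37.50        22.8999       160.2992
  8        37.50        21.3419       170.7354
  9       537.50       285.0893     2,565.8040
  Σ                    506.4329     3,480.4105
P = 506.4329; D_Mac = 6.87240 yrs; D_mod = 6.40485 yrs.
DV01 ≈ 6.40485 × 506.4329 × 0.0001 = 0.324363.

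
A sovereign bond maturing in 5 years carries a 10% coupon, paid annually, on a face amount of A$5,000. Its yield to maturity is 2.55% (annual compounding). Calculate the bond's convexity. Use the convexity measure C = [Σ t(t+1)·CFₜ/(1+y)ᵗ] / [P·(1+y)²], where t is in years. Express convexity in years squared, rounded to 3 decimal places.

With y = 0.0255:
  t   CF        PV=CF/(1+0.0255)^t    t·PV        t(t+1)·PV
  1       500.00       487.5670       487.5670         975.1341
  2       500.00       475.4432       950.8865       2,852.6594
  3       500.00       463.6209     1,390.8627       5,563.4509
  4       500.00       452.0925     1,808.3702       9,041.8509
  5     5,500.00     4,849.3593    24,246.7967     145,480.7799
  Σ                  6,728.0831    28,884.4831     163,913.8752
P = 6,728.0831.
Convexity = Σ t(t+1)·PV / [P·(1+y)²] = 163,913.8752 / (6,728.0831 × 1.051650) = 23.16611.

23.166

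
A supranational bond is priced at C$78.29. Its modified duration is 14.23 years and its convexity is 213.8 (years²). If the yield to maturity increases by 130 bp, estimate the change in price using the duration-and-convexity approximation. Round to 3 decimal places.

-C$13.068

Duration effect: -D_mod·Δy = -14.23 × (+0.013) = -0.184990
Convexity effect: ½·C·(Δy)² = 0.5 × 213.8 × (0.013)² = +0.0180661
ΔP/P ≈ -0.184990 + 0.0180661 = -0.1669239
ΔP ≈ 78.29 × (-0.1669239) = -13.068472131.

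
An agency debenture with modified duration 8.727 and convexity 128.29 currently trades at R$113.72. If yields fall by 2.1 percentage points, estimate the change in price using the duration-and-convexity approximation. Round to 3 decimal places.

Duration effect: -D_mod·Δy = -8.727 × (-0.021) = +0.183267
Convexity effect: ½·C·(Δy)² = 0.5 × 128.29 × (-0.021)² = +0.028287945
ΔP/P ≈ +0.183267 + 0.028287945 = +0.211554945
ΔP ≈ 113.72 × (+0.211554945) = +24.0580283454.

+R$24.058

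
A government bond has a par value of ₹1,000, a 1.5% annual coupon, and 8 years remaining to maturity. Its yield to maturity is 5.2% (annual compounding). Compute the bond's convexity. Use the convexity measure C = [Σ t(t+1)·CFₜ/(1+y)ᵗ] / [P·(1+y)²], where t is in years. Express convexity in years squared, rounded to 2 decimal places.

With y = 0.052:
  t   CF        PV=CF/(1+0.052)^t    t·PV        t(t+1)·PV
  1        15.00        14.2586        14.2586          28.5171
  2        15.00        13.5538        27.1075          81.3226
  3        15.00        12.8838        38.6514         154.6056
  4        15.00        12.2470        48.9878         244.9392
  5        15.00        11.6416        58.2080         349.2479
  6        15.00        11.0662        66.3969         464.7786
  7        15.00        10.5192        73.6341         589.0730
  8     1,015.00       676.6127     5,412.9013      48,716.1120
  Σ                    762.7827     5,740.1457      50,628.5960
P = 762.7827.
Convexity = Σ t(t+1)·PV / [P·(1+y)²] = 50,628.5960 / (762.7827 × 1.106704) = 59.97408.

59.97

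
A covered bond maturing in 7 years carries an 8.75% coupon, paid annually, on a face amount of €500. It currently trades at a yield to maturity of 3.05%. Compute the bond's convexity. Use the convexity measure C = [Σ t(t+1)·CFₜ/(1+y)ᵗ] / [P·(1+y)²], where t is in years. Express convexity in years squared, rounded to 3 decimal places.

40.222

With y = 0.0305:
  t   CF        PV=CF/(1+0.0305)^t    t·PV        t(t+1)·PV
  1        43.75        42.4551        42.4551          84.9102
  2        43.75        41.1986        82.3971         247.1914
  3        43.75        39.9792       119.9376         479.7504
  4        43.75        38.7959       155.1837         775.9184
  5        43.75        37.6477       188.2383       1,129.4300
  6        43.75        36.5334       219.2004       1,534.4028
  7       543.75       440.6191     3,084.3335      24,674.6684
  Σ                    677.2289     3,891.7458      28,926.2716
P = 677.2289.
Convexity = Σ t(t+1)·PV / [P·(1+y)²] = 28,926.2716 / (677.2289 × 1.061930) = 40.22175.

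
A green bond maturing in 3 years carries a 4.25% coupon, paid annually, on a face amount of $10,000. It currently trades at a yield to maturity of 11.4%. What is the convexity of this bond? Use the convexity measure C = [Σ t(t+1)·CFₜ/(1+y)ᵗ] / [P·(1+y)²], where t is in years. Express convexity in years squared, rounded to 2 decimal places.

9.10

With y = 0.114:
  t   CF        PV=CF/(1+0.114)^t    t·PV        t(t+1)·PV
  1       425.00       381.5081       381.5081         763.0162
  2       425.00       342.4669       684.9337       2,054.8011
  3    10,425.00     7,540.8533    22,622.5599      90,490.2394
  Σ                  8,264.8282    23,689.0016      93,308.0567
P = 8,264.8282.
Convexity = Σ t(t+1)·PV / [P·(1+y)²] = 93,308.0567 / (8,264.8282 × 1.240996) = 9.09735.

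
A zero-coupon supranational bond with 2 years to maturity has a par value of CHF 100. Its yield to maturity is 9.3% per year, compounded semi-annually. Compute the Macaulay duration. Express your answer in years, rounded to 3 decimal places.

A zero-coupon bond has a single cash flow at maturity, so its Macaulay duration equals its maturity: 2 years.
(Equivalently: 4 semi-annual periods ÷ 2 = 2 years.)

2.000 years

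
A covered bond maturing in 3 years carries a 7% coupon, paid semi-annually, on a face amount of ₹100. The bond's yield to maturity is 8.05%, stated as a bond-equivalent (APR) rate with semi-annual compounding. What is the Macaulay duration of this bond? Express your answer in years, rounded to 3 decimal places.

2.754 years

Periodic yield y = 0.04025. Discount each cash flow and weight by its period:
  t   CF        PV=CF/(1+0.04025)^t    t·PV
  1         3.50         3.3646         3.3646
  2         3.50         3.2344         6.4688
  3         3.50         3.1092         9.3277
  4         3.50         2.9889        11.9558
  5         3.50         2.8733        14.3664
  6       103.50        81.6797       490.0781
  Σ                     97.2501       535.5614
Price P = Σ PV = 97.2501.
Macaulay duration = Σ(t·PV) / P = 535.5614 / 97.2501 = 5.50705 half-year periods.
In years: 5.50705 / 2 = 2.75353 years.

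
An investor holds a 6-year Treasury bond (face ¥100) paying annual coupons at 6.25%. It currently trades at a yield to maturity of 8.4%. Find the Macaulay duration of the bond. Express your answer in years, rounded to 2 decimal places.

5.13 years

Periodic yield y = 0.084. Discount each cash flow and weight by its year:
  t   CF        PV=CF/(1+0.084)^t    t·PV
  1         6.25         5.7657         5.7657
  2         6.25         5.3189        10.6378
  3         6.25         4.9067        14.7202
  4         6.25         4.5265        18.1060
  5         6.25         4.1757        20.8787
  6       106.25        65.4867       392.9203
  Σ                     90.1803       463.0287
Price P = Σ PV = 90.1803.
Macaulay duration = Σ(t·PV) / P = 463.0287 / 90.1803 = 5.13448 years.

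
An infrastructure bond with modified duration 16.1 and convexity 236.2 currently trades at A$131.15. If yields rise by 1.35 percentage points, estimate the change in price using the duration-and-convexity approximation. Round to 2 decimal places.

-A$25.68

Duration effect: -D_mod·Δy = -16.1 × (+0.0135) = -0.217350
Convexity effect: ½·C·(Δy)² = 0.5 × 236.2 × (0.0135)² = +0.021523725
ΔP/P ≈ -0.217350 + 0.021523725 = -0.195826275
ΔP ≈ 131.15 × (-0.195826275) = -25.68261596625.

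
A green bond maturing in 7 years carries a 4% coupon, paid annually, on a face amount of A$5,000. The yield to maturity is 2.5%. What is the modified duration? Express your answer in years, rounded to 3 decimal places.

6.128 years

Periodic yield y = 0.025. First find Macaulay duration:
  t   CF        PV=CF/(1+0.025)^t    t·PV
  1       200.00       195.1220       195.1220
  2       200.00       190.3629       380.7258
  3       200.00       185.7199       557.1596
  4       200.00       181.1901       724.7605
  5       200.00       176.7709       883.8543
  6       200.00       172.4594     1,034.7562
  7     5,200.00     4,374.5792    30,622.0546
  Σ                  5,476.2043    34,398.4330
P = 5,476.2043; Macaulay duration = 34,398.4330 / 5,476.2043 = 6.28144 years.
Modified duration = D_Mac / (1 + y) = 6.28144 / 1.025 = 6.12823 years.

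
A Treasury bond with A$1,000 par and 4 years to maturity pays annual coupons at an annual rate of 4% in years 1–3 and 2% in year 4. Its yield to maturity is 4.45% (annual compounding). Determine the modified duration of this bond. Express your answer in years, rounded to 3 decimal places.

Periodic yield y = 0.0445. First find Macaulay duration:
  t   CF        PV=CF/(1+0.0445)^t    t·PV
  1        40.00        38.2958        38.2958
  2        40.00        36.6643        73.3286
  3        40.00        35.1022       105.3067
  4     1,020.00       856.9715     3,427.8861
  Σ                    967.0339     3,644.8172
P = 967.0339; Macaulay duration = 3,644.8172 / 967.0339 = 3.76907 years.
Modified duration = D_Mac / (1 + y) = 3.76907 / 1.0445 = 3.60849 years.

3.608 years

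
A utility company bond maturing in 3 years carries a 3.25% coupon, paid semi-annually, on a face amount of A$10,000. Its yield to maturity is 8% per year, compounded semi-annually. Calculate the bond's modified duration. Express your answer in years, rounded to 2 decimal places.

Periodic yield y = 0.04. First find Macaulay duration:
  t   CF        PV=CF/(1+0.04)^t    t·PV
  1       162.50       156.2500       156.2500
  2       162.50       150.2404       300.4808
  3       162.50       144.4619       433.3857
  4       162.50       138.9057       555.6227
  5       162.50       133.5632       667.8158
  6    10,162.50     8,031.5714    48,189.4282
  Σ                  8,754.9925    50,302.9832
P = 8,754.9925; Macaulay duration = 50,302.9832 / 8,754.9925 = 5.74563 half-year periods = 2.87282 years.
Modified duration = D_Mac / (1 + y) = 2.87282 / 1.04 = 2.76232 years.

2.76 years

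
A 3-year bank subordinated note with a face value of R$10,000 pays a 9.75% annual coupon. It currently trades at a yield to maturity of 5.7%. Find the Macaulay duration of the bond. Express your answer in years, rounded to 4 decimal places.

Periodic yield y = 0.057. Discount each cash flow and weight by its year:
  t   CF        PV=CF/(1+0.057)^t    t·PV
  1       975.00       922.4219       922.4219
  2       975.00       872.6792     1,745.3585
  3    10,975.00     9,293.5056    27,880.5169
  Σ                 11,088.6068    30,548.2973
Price P = Σ PV = 11,088.6068.
Macaulay duration = Σ(t·PV) / P = 30,548.2973 / 11,088.6068 = 2.75493 years.

2.7549 years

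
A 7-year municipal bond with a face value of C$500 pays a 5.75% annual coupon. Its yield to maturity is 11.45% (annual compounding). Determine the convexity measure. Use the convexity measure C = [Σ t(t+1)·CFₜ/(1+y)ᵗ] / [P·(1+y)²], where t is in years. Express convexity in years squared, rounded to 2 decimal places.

With y = 0.1145:
  t   CF        PV=CF/(1+0.1145)^t    t·PV        t(t+1)·PV
  1        28.75        25.7963        25.7963          51.5926
  2        28.75        23.1461        46.2922         138.8766
  3        28.75        20.7681        62.3044         249.2177
  4        28.75        18.6345        74.5380         372.6898
  5        28.75        16.7200        83.6002         501.6014
  6        28.75        15.0023        90.0137         630.0960
  7       528.75       247.5654     1,732.9575      13,863.6600
  Σ                    367.6327     2,115.5023      15,807.7341
P = 367.6327.
Convexity = Σ t(t+1)·PV / [P·(1+y)²] = 15,807.7341 / (367.6327 × 1.242110) = 34.61747.

34.62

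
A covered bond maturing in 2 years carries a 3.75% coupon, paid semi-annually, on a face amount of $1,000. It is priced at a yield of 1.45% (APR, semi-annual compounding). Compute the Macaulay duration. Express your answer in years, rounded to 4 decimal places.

Periodic yield y = 0.00725. Discount each cash flow and weight by its period:
  t   CF        PV=CF/(1+0.00725)^t    t·PV
  1        18.75        18.6150        18.6150
  2        18.75        18.4811        36.9621
  3        18.75        18.3480        55.0441
  4     1,018.75       989.7341     3,958.9363
  Σ                  1,045.1782     4,069.5575
Price P = Σ PV = 1,045.1782.
Macaulay duration = Σ(t·PV) / P = 4,069.5575 / 1,045.1782 = 3.89365 half-year periods.
In years: 3.89365 / 2 = 1.94682 years.

1.9468 years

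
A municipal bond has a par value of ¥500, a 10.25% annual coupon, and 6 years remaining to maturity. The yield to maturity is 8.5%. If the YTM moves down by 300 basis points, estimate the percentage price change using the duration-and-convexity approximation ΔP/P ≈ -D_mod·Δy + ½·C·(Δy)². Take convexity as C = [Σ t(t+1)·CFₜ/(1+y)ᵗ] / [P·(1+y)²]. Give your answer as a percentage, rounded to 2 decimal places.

+14.51%

With y = 0.085:
  t   CF        PV=CF/(1+0.085)^t    t·PV        t(t+1)·PV
  1        51.25        47.2350        47.2350          94.4700
  2        51.25        43.5346        87.0692         261.2075
  3        51.25        40.1240       120.3721         481.4885
  4        51.25        36.9807       147.9227         739.6136
  5        51.25        34.0836       170.4179       1,022.5073
  6       551.25       337.8860     2,027.3159      14,191.2112
  Σ                    539.8439     2,600.3328      16,790.4982
P = 539.8439; D_Mac = 4.81682 yrs; D_mod = 4.43947 yrs; C = 26.42019.
Duration effect: -4.43947 × (-0.03) = +0.133184
Convexity effect: 0.5 × 26.42019 × (-0.03)² = +0.0118891
ΔP/P ≈ +0.133184 + 0.0118891 = +0.145073 = +14.5073%.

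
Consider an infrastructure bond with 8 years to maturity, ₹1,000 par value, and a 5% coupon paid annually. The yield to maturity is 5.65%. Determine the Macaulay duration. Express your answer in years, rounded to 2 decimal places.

Periodic yield y = 0.0565. Discount each cash flow and weight by its year:
  t   CF        PV=CF/(1+0.0565)^t    t·PV
  1        50.00        47.3261        47.3261
  2        50.00        44.7952        89.5903
  3        50.00        42.3996       127.1987
  4        50.00        40.1321       160.5284
  5        50.00        37.9859       189.9295
  6        50.00        35.9545       215.7269
  7        50.00        34.0317       238.2218
  8     1,050.00       676.4462     5,411.5699
  Σ                    959.0712     6,480.0917
Price P = Σ PV = 959.0712.
Macaulay duration = Σ(t·PV) / P = 6,480.0917 / 959.0712 = 6.75663 years.

6.76 years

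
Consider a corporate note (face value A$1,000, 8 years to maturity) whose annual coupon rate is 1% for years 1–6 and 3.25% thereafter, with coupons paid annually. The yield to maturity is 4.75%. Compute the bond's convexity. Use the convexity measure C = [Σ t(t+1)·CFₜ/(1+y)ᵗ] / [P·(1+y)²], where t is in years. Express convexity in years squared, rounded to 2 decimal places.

With y = 0.0475:
  t   CF        PV=CF/(1+0.0475)^t    t·PV        t(t+1)·PV
  1        10.00         9.5465         9.5465          19.0931
  2        10.00         9.1136        18.2273          54.6818
  3        10.00         8.7004        26.1011         104.4045
  4        10.00         8.3058        33.2234         166.1169
  5        10.00         7.9292        39.6460         237.8763
  6        10.00         7.5697        45.4179         317.9253
  7        32.50        23.4858       164.4005       1,315.2041
  8     1,032.50       712.2916     5,698.3326      51,284.9934
  Σ                    786.9426     6,034.8954      53,500.2954
P = 786.9426.
Convexity = Σ t(t+1)·PV / [P·(1+y)²] = 53,500.2954 / (786.9426 × 1.097256) = 61.95909.

61.96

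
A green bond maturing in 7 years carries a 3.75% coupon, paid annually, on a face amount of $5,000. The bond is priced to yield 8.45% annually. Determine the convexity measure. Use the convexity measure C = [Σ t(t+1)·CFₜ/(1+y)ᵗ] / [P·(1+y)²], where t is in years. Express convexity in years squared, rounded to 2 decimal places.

40.10

With y = 0.0845:
  t   CF        PV=CF/(1+0.0845)^t    t·PV        t(t+1)·PV
  1       187.50       172.8907       172.8907         345.7815
  2       187.50       159.4198       318.8395         956.5186
  3       187.50       146.9984       440.9952       1,763.9808
  4       187.50       135.5449       542.1794       2,710.8972
  5       187.50       124.9837       624.9187       3,749.5120
  6       187.50       115.2455       691.4729       4,840.3105
  7     5,187.50     2,940.0263    20,580.1841     164,641.4727
  Σ                  3,795.1093    23,371.4806     179,008.4732
P = 3,795.1093.
Convexity = Σ t(t+1)·PV / [P·(1+y)²] = 179,008.4732 / (3,795.1093 × 1.176140) = 40.10423.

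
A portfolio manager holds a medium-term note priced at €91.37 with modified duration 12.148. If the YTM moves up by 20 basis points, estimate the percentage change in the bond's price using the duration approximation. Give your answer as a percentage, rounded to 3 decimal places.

Duration approximation: ΔP/P ≈ -D_mod · Δy = -12.148 × (+0.002) = -0.024296.
As a percentage: -2.4296%.

-2.430%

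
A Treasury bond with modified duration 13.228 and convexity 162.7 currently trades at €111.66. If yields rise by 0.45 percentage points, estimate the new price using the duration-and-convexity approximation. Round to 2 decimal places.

€105.20

Duration effect: -D_mod·Δy = -13.228 × (+0.0045) = -0.059526
Convexity effect: ½·C·(Δy)² = 0.5 × 162.7 × (0.0045)² = +0.0016473375
ΔP/P ≈ -0.059526 + 0.0016473375 = -0.0578786625
New price ≈ 111.66 × (1 - 0.0578786625) = 105.19726854525.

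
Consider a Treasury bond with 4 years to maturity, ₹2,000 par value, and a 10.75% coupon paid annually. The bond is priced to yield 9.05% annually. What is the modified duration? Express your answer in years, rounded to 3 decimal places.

3.182 years

Periodic yield y = 0.0905. First find Macaulay duration:
  t   CF        PV=CF/(1+0.0905)^t    t·PV
  1       215.00       197.1573       197.1573
  2       215.00       180.7953       361.5906
  3       215.00       165.7912       497.3736
  4     2,215.00     1,566.2859     6,265.1438
  Σ                  2,110.0297     7,321.2652
P = 2,110.0297; Macaulay duration = 7,321.2652 / 2,110.0297 = 3.46975 years.
Modified duration = D_Mac / (1 + y) = 3.46975 / 1.0905 = 3.18179 years.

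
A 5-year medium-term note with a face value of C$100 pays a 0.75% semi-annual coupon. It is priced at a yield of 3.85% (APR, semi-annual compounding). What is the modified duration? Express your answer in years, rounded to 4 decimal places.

4.8158 years

Periodic yield y = 0.01925. First find Macaulay duration:
  t   CF        PV=CF/(1+0.01925)^t    t·PV
  1        0.375         0.3679         0.3679
  2        0.375         0.3610         0.7219
  3        0.375         0.3542         1.0625
  4        0.375         0.3475         1.3899
  5        0.375         0.3409         1.7045
  6        0.375         0.3345         2.0068
  7        0.375         0.3281         2.2970
  8        0.375         0.3219         2.5756
  9        0.375         0.3159         2.8428
  10     100.375        82.9504       829.5038
  Σ                     86.0222       844.4726
P = 86.0222; Macaulay duration = 844.4726 / 86.0222 = 9.81691 half-year periods = 4.90846 years.
Modified duration = D_Mac / (1 + y) = 4.90846 / 1.01925 = 4.81575 years.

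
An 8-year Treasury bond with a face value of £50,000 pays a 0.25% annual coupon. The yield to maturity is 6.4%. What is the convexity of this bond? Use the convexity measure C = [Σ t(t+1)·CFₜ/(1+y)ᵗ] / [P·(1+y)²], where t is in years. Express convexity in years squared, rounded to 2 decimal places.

With y = 0.064:
  t   CF        PV=CF/(1+0.064)^t    t·PV        t(t+1)·PV
  1       125.00       117.4812       117.4812         234.9624
  2       125.00       110.4147       220.8293         662.4880
  3       125.00       103.7732       311.3195       1,245.2782
  4       125.00        97.5312       390.1247       1,950.6237
  5       125.00        91.6646       458.3232       2,749.9394
  6       125.00        86.1510       516.9059       3,618.3414
  7       125.00        80.9690       566.7828       4,534.2623
  8    50,125.00    30,515.5612   244,124.4900   2,197,120.4097
  Σ                 31,203.5461   246,706.2567   2,212,116.3051
P = 31,203.5461.
Convexity = Σ t(t+1)·PV / [P·(1+y)²] = 2,212,116.3051 / (31,203.5461 × 1.132096) = 62.62111.

62.62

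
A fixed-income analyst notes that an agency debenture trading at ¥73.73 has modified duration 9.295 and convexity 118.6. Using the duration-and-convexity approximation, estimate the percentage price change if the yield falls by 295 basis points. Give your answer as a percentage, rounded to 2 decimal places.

Duration effect: -D_mod·Δy = -9.295 × (-0.0295) = +0.2742025
Convexity effect: ½·C·(Δy)² = 0.5 × 118.6 × (-0.0295)² = +0.051605825
ΔP/P ≈ +0.2742025 + 0.051605825 = +0.325808325
= +32.5808325%.

+32.58%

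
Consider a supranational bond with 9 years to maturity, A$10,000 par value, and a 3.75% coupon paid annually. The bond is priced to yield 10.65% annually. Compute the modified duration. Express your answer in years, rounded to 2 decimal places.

6.69 years

Periodic yield y = 0.1065. First find Macaulay duration:
  t   CF        PV=CF/(1+0.1065)^t    t·PV
  1       375.00       338.9065       338.9065
  2       375.00       306.2869       612.5738
  3       375.00       276.8070       830.4209
  4       375.00       250.1645     1,000.6578
  5       375.00       226.0863     1,130.4313
  6       375.00       204.3256     1,225.9535
  7       375.00       184.6594     1,292.6156
  8       375.00       166.8860     1,335.0880
  9    10,375.00     4,172.7786    37,555.0073
  Σ                  6,126.9006    45,321.6547
P = 6,126.9006; Macaulay duration = 45,321.6547 / 6,126.9006 = 7.39716 years.
Modified duration = D_Mac / (1 + y) = 7.39716 / 1.1065 = 6.68519 years.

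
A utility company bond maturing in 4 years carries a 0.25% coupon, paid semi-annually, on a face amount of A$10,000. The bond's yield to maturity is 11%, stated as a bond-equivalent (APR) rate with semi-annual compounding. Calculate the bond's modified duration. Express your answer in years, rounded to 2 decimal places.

Periodic yield y = 0.055. First find Macaulay duration:
  t   CF        PV=CF/(1+0.055)^t    t·PV
  1        12.50        11.8483        11.8483
  2        12.50        11.2307        22.4613
  3        12.50        10.6452        31.9355
  4        12.50        10.0902        40.3608
  5        12.50         9.5642        47.8209
  6        12.50         9.0656        54.3934
  7        12.50         8.5930        60.1507
  8    10,012.50     6,524.1337    52,193.0695
  Σ                  6,595.1708    52,462.0406
P = 6,595.1708; Macaulay duration = 52,462.0406 / 6,595.1708 = 7.95461 half-year periods = 3.97731 years.
Modified duration = D_Mac / (1 + y) = 3.97731 / 1.055 = 3.76996 years.

3.77 years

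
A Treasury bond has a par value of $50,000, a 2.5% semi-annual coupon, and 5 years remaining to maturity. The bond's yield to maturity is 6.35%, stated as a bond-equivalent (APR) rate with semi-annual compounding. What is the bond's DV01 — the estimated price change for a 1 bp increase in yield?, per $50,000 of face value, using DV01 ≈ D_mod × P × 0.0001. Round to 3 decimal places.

$19.069

Periodic yield y = 0.03175.
  t   CF        PV=CF/(1+0.03175)^t    t·PV
  1       625.00       605.7669       605.7669
  2       625.00       587.1257     1,174.2513
  3       625.00       569.0581     1,707.1742
  4       625.00       551.5465     2,206.1859
  5       625.00       534.5738     2,672.8688
  6       625.00       518.1233     3,108.7400
  7       625.00       502.1791     3,515.2540
  8       625.00       486.7256     3,893.8049
  9       625.00       471.7476     4,245.7286
  10   50,625.00    37,035.6747   370,356.7469
  Σ                 41,862.5212   393,486.5214
P = 41,862.5212; D_Mac = 9.39949 half-year periods = 4.69975 yrs; D_mod = 4.55512 yrs.
DV01 ≈ 4.55512 × 41,862.5212 × 0.0001 = 19.068889.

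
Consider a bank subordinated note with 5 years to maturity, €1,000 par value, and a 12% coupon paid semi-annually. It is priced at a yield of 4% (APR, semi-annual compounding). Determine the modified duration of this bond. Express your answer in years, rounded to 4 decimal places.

3.9956 years

Periodic yield y = 0.02. First find Macaulay duration:
  t   CF        PV=CF/(1+0.02)^t    t·PV
  1        60.00        58.8235        58.8235
  2        60.00        57.6701       115.3403
  3        60.00        56.5393       169.6180
  4        60.00        55.4307       221.7229
  5        60.00        54.3438       271.7192
  6        60.00        53.2783       319.6697
  7        60.00        52.2336       365.6353
  8        60.00        51.2094       409.6754
  9        60.00        50.2053       451.8478
  10    1,060.00       869.5692     8,695.6920
  Σ                  1,359.3034    11,079.7441
P = 1,359.3034; Macaulay duration = 11,079.7441 / 1,359.3034 = 8.15105 half-year periods = 4.07552 years.
Modified duration = D_Mac / (1 + y) = 4.07552 / 1.02 = 3.99561 years.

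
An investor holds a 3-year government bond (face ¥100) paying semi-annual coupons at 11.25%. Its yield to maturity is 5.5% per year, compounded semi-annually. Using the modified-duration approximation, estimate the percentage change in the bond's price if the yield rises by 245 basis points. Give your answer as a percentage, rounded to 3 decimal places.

-6.337%

Periodic yield y = 0.0275. Modified duration first:
  t   CF        PV=CF/(1+0.0275)^t    t·PV
  1        5.625         5.4745         5.4745
  2        5.625         5.3279        10.6559
  3        5.625         5.1853        15.5560
  4        5.625         5.0466        20.1862
  5        5.625         4.9115        24.5575
  6      105.625        89.7585       538.5512
  Σ                    115.7043       614.9812
P = 115.7043; D_Mac = 5.31511 half-year periods = 2.65756 yrs; D_mod = 2.65756/(1+0.0275) = 2.58643 yrs.
ΔP/P ≈ -D_mod · Δy = -2.58643 × (+0.0245) = -0.063368 = -6.3368%.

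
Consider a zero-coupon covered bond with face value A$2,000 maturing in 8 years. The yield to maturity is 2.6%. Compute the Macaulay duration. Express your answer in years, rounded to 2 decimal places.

8.00 years

A zero-coupon bond has a single cash flow at maturity, so its Macaulay duration equals its maturity: 8 years.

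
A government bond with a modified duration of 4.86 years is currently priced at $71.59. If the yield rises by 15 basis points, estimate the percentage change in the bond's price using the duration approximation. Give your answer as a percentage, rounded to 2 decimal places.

-0.73%

Duration approximation: ΔP/P ≈ -D_mod · Δy = -4.86 × (+0.0015) = -0.007290.
As a percentage: -0.7290%.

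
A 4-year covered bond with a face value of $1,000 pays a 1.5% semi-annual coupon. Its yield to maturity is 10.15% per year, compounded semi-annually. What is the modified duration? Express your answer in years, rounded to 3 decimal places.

Periodic yield y = 0.05075. First find Macaulay duration:
  t   CF        PV=CF/(1+0.05075)^t    t·PV
  1         7.50         7.1378         7.1378
  2         7.50         6.7930        13.5860
  3         7.50         6.4649        19.3948
  4         7.50         6.1527        24.6107
  5         7.50         5.8555        29.2775
  6         7.50         5.5727        33.4361
  7         7.50         5.3035        37.1247
  8     1,007.50       678.0315     5,424.2519
  Σ                    721.3116     5,588.8196
P = 721.3116; Macaulay duration = 5,588.8196 / 721.3116 = 7.74814 half-year periods = 3.87407 years.
Modified duration = D_Mac / (1 + y) = 3.87407 / 1.05075 = 3.68695 years.

3.687 years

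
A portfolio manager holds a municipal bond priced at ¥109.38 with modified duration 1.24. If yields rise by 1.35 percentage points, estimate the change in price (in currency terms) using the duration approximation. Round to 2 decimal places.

Duration approximation: ΔP/P ≈ -D_mod · Δy = -1.24 × (+0.0135) = -0.016740.
ΔP ≈ 109.38 × (-0.016740) = -1.8310212.

-¥1.83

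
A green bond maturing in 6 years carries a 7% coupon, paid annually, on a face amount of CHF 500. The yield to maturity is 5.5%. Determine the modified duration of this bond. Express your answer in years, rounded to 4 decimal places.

Periodic yield y = 0.055. First find Macaulay duration:
  t   CF        PV=CF/(1+0.055)^t    t·PV
  1        35.00        33.1754        33.1754
  2        35.00        31.4458        62.8917
  3        35.00        29.8065        89.4194
  4        35.00        28.2526       113.0103
  5        35.00        26.7797       133.8985
  6       535.00       388.0065     2,328.0391
  Σ                    537.4665     2,760.4344
P = 537.4665; Macaulay duration = 2,760.4344 / 537.4665 = 5.13601 years.
Modified duration = D_Mac / (1 + y) = 5.13601 / 1.055 = 4.86826 years.

4.8683 years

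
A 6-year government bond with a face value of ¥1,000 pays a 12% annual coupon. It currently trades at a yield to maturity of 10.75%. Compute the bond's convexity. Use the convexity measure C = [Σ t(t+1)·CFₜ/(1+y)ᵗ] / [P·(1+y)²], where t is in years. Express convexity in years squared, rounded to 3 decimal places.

24.082

With y = 0.1075:
  t   CF        PV=CF/(1+0.1075)^t    t·PV        t(t+1)·PV
  1       120.00       108.3521       108.3521         216.7043
  2       120.00        97.8349       195.6698         587.0094
  3       120.00        88.3385       265.0155       1,060.0621
  4       120.00        79.7639       319.0555       1,595.2777
  5       120.00        72.0216       360.1078       2,160.6470
  6     1,120.00       606.9538     3,641.7226      25,492.0583
  Σ                  1,053.2648     4,889.9234      31,111.7588
P = 1,053.2648.
Convexity = Σ t(t+1)·PV / [P·(1+y)²] = 31,111.7588 / (1,053.2648 × 1.226556) = 24.08239.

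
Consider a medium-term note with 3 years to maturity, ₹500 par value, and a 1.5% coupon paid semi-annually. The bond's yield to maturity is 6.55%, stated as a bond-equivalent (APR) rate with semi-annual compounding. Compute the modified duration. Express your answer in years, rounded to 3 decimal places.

Periodic yield y = 0.03275. First find Macaulay duration:
  t   CF        PV=CF/(1+0.03275)^t    t·PV
  1         3.75         3.6311         3.6311
  2         3.75         3.5159         7.0319
  3         3.75         3.4044        10.2133
  4         3.75         3.2965        13.1859
  5         3.75         3.1919        15.9597
  6       503.75       415.1871     2,491.1225
  Σ                    432.2270     2,541.1444
P = 432.2270; Macaulay duration = 2,541.1444 / 432.2270 = 5.87919 half-year periods = 2.93959 years.
Modified duration = D_Mac / (1 + y) = 2.93959 / 1.03275 = 2.84638 years.

2.846 years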